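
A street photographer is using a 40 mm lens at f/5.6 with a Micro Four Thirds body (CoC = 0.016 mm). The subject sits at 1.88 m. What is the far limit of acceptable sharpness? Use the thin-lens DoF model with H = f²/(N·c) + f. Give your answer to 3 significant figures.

Hyperfocal distance H = f²/(N·c) + f = 40²/(5.6 × 0.016) + 40 = 1600/0.0896 + 40 ≈ 17897.1 mm ≈ 17.90 m.
Far limit Df = s·(H − f)/(H − s) = 1880 × (17897.1 − 40) / (17897.1 − 1880) = 1880 × 17857.1 / 16017.1 ≈ 2096.0 mm ≈ 2.10 m.

2.10 m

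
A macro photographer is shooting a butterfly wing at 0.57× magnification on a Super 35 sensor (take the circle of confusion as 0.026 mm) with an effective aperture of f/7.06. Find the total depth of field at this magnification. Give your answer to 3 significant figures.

1.13 mm

At magnification m, DoF ≈ 2·N_eff·c/m² = 2 × 7.06 × 0.026 / 0.57² = 0.3671 / 0.3249 ≈ 1.13 mm.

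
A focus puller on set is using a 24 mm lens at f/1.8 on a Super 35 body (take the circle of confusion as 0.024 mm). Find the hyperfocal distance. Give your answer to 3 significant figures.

13.4 m

Hyperfocal distance H = f²/(N·c) + f = 24²/(1.8 × 0.024) + 24 = 576/0.0432 + 24 ≈ 13357.3 mm ≈ 13.4 m.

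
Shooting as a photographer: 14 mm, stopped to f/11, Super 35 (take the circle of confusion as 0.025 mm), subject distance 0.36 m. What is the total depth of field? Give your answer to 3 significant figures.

457 mm

Hyperfocal distance H = f²/(N·c) + f = 14²/(11 × 0.025) + 14 = 196/0.275 + 14 ≈ 726.7 mm ≈ 0.727 m.
Near limit Dn = s·(H − f)/(H + s − 2f) = 360 × (726.7 − 14) / (726.7 + 360 − 2 × 14) = 360 × 712.7 / 1058.7 ≈ 242.35 mm.
Far limit Df = s·(H − f)/(H − s) = 360 × (726.7 − 14) / (726.7 − 360) = 360 × 712.7 / 366.7 ≈ 699.65 mm.
Depth of field = Df − Dn = 699.65 − 242.35 ≈ 457.30 mm.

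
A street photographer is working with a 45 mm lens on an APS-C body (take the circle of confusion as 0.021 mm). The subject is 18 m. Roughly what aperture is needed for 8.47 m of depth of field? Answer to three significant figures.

f/1.20

Write h = H − f = f²/(N·c). The thin-lens limits are Dn = s·h/(h + (s−f)) and Df = s·h/(h − (s−f)), so DoF = Df − Dn = 2·s·(s−f)·h / (h² − (s−f)²).
That is a quadratic in h: DoF·h² − 2·s·(s−f)·h − DoF·(s−f)² = 0 ⇒ h = (s−f)·(s + √(s² + DoF²)) / DoF = 17955 × (18000 + √(18000² + 8470²)) / 8470 = 17955 × (18000 + 19893.2) / 8470 ≈ 80327 mm.
Then N = f²/(c·h) = 45² / (0.021 × 80327) = 2025 / 1686.9 ≈ 1.20.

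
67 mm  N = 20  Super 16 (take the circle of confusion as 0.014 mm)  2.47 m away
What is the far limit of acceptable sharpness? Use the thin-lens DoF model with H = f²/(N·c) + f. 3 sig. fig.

2.91 m

Hyperfocal distance H = f²/(N·c) + f = 67²/(20 × 0.014) + 67 = 4489/0.28 + 67 ≈ 16099.1 mm ≈ 16.10 m.
Far limit Df = s·(H − f)/(H − s) = 2470 × (16099.1 − 67) / (16099.1 − 2470) = 2470 × 16032.1 / 13629.1 ≈ 2905.5 mm ≈ 2.91 m.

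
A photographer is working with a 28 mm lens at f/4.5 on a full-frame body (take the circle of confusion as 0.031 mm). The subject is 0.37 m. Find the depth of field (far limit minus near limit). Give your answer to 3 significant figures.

45.2 mm

Hyperfocal distance H = f²/(N·c) + f = 28²/(4.5 × 0.031) + 28 = 784/0.1395 + 28 ≈ 5648.1 mm ≈ 5.648 m.
Near limit Dn = s·(H − f)/(H + s − 2f) = 370 × (5648.1 − 28) / (5648.1 + 370 − 2 × 28) = 370 × 5620.1 / 5962.1 ≈ 348.776 mm.
Far limit Df = s·(H − f)/(H − s) = 370 × (5648.1 − 28) / (5648.1 − 370) = 370 × 5620.1 / 5278.1 ≈ 393.975 mm.
Depth of field = Df − Dn = 393.975 − 348.776 ≈ 45.199 mm.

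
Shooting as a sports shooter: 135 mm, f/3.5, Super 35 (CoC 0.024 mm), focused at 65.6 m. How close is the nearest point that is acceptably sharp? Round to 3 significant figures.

50.4 m

Hyperfocal distance H = f²/(N·c) + f = 135²/(3.5 × 0.024) + 135 = 18225/0.084 + 135 ≈ 217099.3 mm ≈ 217.1 m.
Near limit Dn = s·(H − f)/(H + s − 2f) = 65600 × (217099.3 − 135) / (217099.3 + 65600 − 2 × 135) = 65600 × 216964.3 / 282429.3 ≈ 50394 mm ≈ 50.4 m.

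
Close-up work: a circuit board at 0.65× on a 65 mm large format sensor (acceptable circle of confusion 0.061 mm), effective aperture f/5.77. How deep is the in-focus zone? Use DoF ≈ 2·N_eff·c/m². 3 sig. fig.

At magnification m, DoF ≈ 2·N_eff·c/m² = 2 × 5.77 × 0.061 / 0.65² = 0.7039 / 0.4225 ≈ 1.67 mm.

1.67 mm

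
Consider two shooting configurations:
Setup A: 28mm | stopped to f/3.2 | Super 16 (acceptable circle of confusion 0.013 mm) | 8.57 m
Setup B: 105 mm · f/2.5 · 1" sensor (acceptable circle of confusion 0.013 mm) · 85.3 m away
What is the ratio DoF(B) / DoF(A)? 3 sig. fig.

Setup A: H = 28²/(3.2×0.013) + 28 ≈ 18874.2 mm; DoF = Df − Dn = 15674.4 − 5897.1 ≈ 9777.3 mm.
Setup B: H = 105²/(2.5×0.013) + 105 ≈ 339335.8 mm; DoF = Df − Dn = 113907 − 68178 ≈ 45729 mm.
Ratio = 45729 / 9777.3 ≈ 4.68.

4.68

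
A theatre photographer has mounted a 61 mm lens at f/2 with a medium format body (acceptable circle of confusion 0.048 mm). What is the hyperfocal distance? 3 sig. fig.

Hyperfocal distance H = f²/(N·c) + f = 61²/(2 × 0.048) + 61 = 3721/0.096 + 61 ≈ 38821.4 mm ≈ 38.8 m.

38.8 m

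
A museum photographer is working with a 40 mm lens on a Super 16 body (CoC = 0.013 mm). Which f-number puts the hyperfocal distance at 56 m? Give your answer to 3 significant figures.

Rearrange H = f²/(N·c) + f for N: N = f² / ((H − f)·c).
N = 40² / ((56000 − 40) × 0.013) = 1600 / 727.5 ≈ 2.20.

f/2.20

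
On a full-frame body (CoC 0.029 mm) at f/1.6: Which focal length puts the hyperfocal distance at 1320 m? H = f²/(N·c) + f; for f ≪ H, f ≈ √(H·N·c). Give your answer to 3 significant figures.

From H = f²/(N·c) + f, with f ≪ H: f ≈ √(H·N·c) = √(1320000 × 1.6 × 0.029) = √61248 ≈ 247.5 mm.
Exact: f² + N·c·f − N·c·H = 0 ⇒ f = (−N·c + √((N·c)² + 4·N·c·H))/2 = (−0.0464 + √244992)/2 ≈ 247.46 mm ≈ 247 mm.

247 mm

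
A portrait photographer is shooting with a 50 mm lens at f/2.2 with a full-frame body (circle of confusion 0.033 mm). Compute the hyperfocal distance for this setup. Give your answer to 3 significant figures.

34.5 m

Hyperfocal distance H = f²/(N·c) + f = 50²/(2.2 × 0.033) + 50 = 2500/0.0726 + 50 ≈ 34485.3 mm ≈ 34.5 m.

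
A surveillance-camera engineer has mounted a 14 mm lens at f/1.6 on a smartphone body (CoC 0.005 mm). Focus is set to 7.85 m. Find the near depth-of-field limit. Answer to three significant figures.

Hyperfocal distance H = f²/(N·c) + f = 14²/(1.6 × 0.005) + 14 = 196/0.008 + 14 ≈ 24514.0 mm ≈ 24.51 m.
Near limit Dn = s·(H − f)/(H + s − 2f) = 7850 × (24514.0 − 14) / (24514.0 + 7850 − 2 × 14) = 7850 × 24500.0 / 32336.0 ≈ 5947.7 mm ≈ 5.95 m.

5.95 m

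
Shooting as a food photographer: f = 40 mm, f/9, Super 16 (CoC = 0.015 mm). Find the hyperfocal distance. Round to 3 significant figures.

Hyperfocal distance H = f²/(N·c) + f = 40²/(9 × 0.015) + 40 = 1600/0.135 + 40 ≈ 11891.9 mm ≈ 11.9 m.

11.9 m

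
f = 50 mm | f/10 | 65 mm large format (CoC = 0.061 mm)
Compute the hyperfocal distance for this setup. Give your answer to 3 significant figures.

4.15 m

Hyperfocal distance H = f²/(N·c) + f = 50²/(10 × 0.061) + 50 = 2500/0.61 + 50 ≈ 4148.4 mm ≈ 4.15 m.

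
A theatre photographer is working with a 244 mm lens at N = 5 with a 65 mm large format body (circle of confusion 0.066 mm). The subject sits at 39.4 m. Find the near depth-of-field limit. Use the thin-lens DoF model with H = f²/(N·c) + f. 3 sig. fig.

Hyperfocal distance H = f²/(N·c) + f = 244²/(5 × 0.066) + 244 = 59536/0.33 + 244 ≈ 180656.1 mm ≈ 180.7 m.
Near limit Dn = s·(H − f)/(H + s − 2f) = 39400 × (180656.1 − 244) / (180656.1 + 39400 − 2 × 244) = 39400 × 180412.1 / 219568.1 ≈ 32374 mm ≈ 32.4 m.

32.4 m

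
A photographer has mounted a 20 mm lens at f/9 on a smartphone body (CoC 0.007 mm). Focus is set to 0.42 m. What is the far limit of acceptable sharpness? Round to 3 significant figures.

448 mm

Hyperfocal distance H = f²/(N·c) + f = 20²/(9 × 0.007) + 20 = 400/0.063 + 20 ≈ 6369.2 mm ≈ 6.369 m.
Far limit Df = s·(H − f)/(H − s) = 420 × (6369.2 − 20) / (6369.2 − 420) = 420 × 6349.2 / 5949.2 ≈ 448.24 mm.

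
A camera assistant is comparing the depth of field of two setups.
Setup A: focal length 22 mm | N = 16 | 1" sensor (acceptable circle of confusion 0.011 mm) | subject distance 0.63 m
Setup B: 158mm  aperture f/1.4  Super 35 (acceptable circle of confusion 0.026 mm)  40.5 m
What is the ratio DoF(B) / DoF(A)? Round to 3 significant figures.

16.3

Setup A: H = 22²/(16×0.011) + 22 ≈ 2772.0 mm; DoF = Df − Dn = 808.82 − 515.93 ≈ 292.89 mm.
Setup B: H = 158²/(1.4×0.026) + 158 ≈ 685982.2 mm; DoF = Df − Dn = 43031.2 − 38250.0 ≈ 4781.2 mm.
Ratio = 4781.2 / 292.89 ≈ 16.3.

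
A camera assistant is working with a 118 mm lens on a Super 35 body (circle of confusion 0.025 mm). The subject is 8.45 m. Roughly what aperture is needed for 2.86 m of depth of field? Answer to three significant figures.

f/11

Write h = H − f = f²/(N·c). The thin-lens limits are Dn = s·h/(h + (s−f)) and Df = s·h/(h − (s−f)), so DoF = Df − Dn = 2·s·(s−f)·h / (h² − (s−f)²).
That is a quadratic in h: DoF·h² − 2·s·(s−f)·h − DoF·(s−f)² = 0 ⇒ h = (s−f)·(s + √(s² + DoF²)) / DoF = 8332 × (8450 + √(8450² + 2860²)) / 2860 = 8332 × (8450 + 8920.88) / 2860 ≈ 50606 mm.
Then N = f²/(c·h) = 118² / (0.025 × 50606) = 13924 / 1265.2 ≈ 11.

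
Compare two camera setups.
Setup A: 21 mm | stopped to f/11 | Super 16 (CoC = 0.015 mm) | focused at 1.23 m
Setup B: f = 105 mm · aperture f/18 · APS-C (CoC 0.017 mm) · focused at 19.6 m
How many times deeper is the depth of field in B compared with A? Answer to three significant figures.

Setup A: H = 21²/(11×0.015) + 21 ≈ 2693.7 mm; DoF = Df − Dn = 2245.9 − 846.9 ≈ 1399.0 mm.
Setup B: H = 105²/(18×0.017) + 105 ≈ 36134.4 mm; DoF = Df − Dn = 42710 − 12718 ≈ 29992 mm.
Ratio = 29992 / 1399.0 ≈ 21.4.

21.4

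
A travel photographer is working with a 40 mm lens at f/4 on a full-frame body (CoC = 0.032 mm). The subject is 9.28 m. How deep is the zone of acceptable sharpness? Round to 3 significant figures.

Hyperfocal distance H = f²/(N·c) + f = 40²/(4 × 0.032) + 40 = 1600/0.128 + 40 ≈ 12540.0 mm ≈ 12.54 m.
Near limit Dn = s·(H − f)/(H + s − 2f) = 9280 × (12540.0 − 40) / (12540.0 + 9280 − 2 × 40) = 9280 × 12500.0 / 21740.0 ≈ 5336 mm.
Far limit Df = s·(H − f)/(H − s) = 9280 × (12540.0 − 40) / (12540.0 − 9280) = 9280 × 12500.0 / 3260.0 ≈ 35583 mm.
Depth of field = Df − Dn = 35583 − 5336 ≈ 30247 mm ≈ 30.2 m.

30.2 m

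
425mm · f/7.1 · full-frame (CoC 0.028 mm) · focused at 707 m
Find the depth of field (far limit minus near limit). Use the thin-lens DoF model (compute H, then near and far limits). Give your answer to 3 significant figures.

Hyperfocal distance H = f²/(N·c) + f = 425²/(7.1 × 0.028) + 425 = 180625/0.1988 + 425 ≈ 909001.5 mm ≈ 909.0 m.
Near limit Dn = s·(H − f)/(H + s − 2f) = 707000 × (909001.5 − 425) / (909001.5 + 707000 − 2 × 425) = 707000 × 908576.5 / 1615151.5 ≈ 397711 mm.
Far limit Df = s·(H − f)/(H − s) = 707000 × (909001.5 − 425) / (909001.5 − 707000) = 707000 × 908576.5 / 202001.5 ≈ 3179995 mm.
Depth of field = Df − Dn = 3179995 − 397711 ≈ 2782284 mm ≈ 2780 m.

2780 m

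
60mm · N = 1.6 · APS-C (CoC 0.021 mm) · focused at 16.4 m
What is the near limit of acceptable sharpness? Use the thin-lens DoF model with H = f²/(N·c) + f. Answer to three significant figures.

Hyperfocal distance H = f²/(N·c) + f = 60²/(1.6 × 0.021) + 60 = 3600/0.0336 + 60 ≈ 107202.9 mm ≈ 107.2 m.
Near limit Dn = s·(H − f)/(H + s − 2f) = 16400 × (107202.9 − 60) / (107202.9 + 16400 − 2 × 60) = 16400 × 107142.9 / 123482.9 ≈ 14230 mm ≈ 14.2 m.

14.2 m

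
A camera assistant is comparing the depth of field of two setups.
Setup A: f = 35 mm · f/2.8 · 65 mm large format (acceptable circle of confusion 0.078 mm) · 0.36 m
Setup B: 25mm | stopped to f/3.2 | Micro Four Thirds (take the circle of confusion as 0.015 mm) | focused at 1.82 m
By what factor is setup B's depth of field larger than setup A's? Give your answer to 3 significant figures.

12.2

Setup A: H = 35²/(2.8×0.078) + 35 ≈ 5644.0 mm; DoF = Df − Dn = 382.142 − 340.283 ≈ 41.859 mm.
Setup B: H = 25²/(3.2×0.015) + 25 ≈ 13045.8 mm; DoF = Df − Dn = 2111.02 − 1599.50 ≈ 511.52 mm.
Ratio = 511.52 / 41.859 ≈ 12.2.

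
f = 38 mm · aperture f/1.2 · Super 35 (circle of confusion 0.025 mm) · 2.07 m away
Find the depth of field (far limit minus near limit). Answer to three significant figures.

175 mm

Hyperfocal distance H = f²/(N·c) + f = 38²/(1.2 × 0.025) + 38 = 1444/0.03 + 38 ≈ 48171.3 mm ≈ 48.17 m.
Near limit Dn = s·(H − f)/(H + s − 2f) = 2070 × (48171.3 − 38) / (48171.3 + 2070 − 2 × 38) = 2070 × 48133.3 / 50165.3 ≈ 1986.15 mm.
Far limit Df = s·(H − f)/(H − s) = 2070 × (48171.3 − 38) / (48171.3 − 2070) = 2070 × 48133.3 / 46101.3 ≈ 2161.24 mm.
Depth of field = Df − Dn = 2161.24 − 1986.15 ≈ 175.09 mm.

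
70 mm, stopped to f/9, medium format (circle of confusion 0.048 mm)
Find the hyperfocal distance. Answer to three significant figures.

11.4 m

Hyperfocal distance H = f²/(N·c) + f = 70²/(9 × 0.048) + 70 = 4900/0.432 + 70 ≈ 11412.6 mm ≈ 11.4 m.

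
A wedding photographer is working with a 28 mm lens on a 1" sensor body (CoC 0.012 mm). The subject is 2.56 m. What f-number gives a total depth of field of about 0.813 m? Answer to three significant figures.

f/4

Write h = H − f = f²/(N·c). The thin-lens limits are Dn = s·h/(h + (s−f)) and Df = s·h/(h − (s−f)), so DoF = Df − Dn = 2·s·(s−f)·h / (h² − (s−f)²).
That is a quadratic in h: DoF·h² − 2·s·(s−f)·h − DoF·(s−f)² = 0 ⇒ h = (s−f)·(s + √(s² + DoF²)) / DoF = 2532 × (2560 + √(2560² + 813²)) / 813 = 2532 × (2560 + 2685.99) / 813 ≈ 16338 mm.
Then N = f²/(c·h) = 28² / (0.012 × 16338) = 784 / 196.06 ≈ 4.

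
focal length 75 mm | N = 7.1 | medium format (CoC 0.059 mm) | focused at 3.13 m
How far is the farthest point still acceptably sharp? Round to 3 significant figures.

Hyperfocal distance H = f²/(N·c) + f = 75²/(7.1 × 0.059) + 75 = 5625/0.4189 + 75 ≈ 13503.0 mm ≈ 13.50 m.
Far limit Df = s·(H − f)/(H − s) = 3130 × (13503.0 − 75) / (13503.0 − 3130) = 3130 × 13428.0 / 10373.0 ≈ 4051.8 mm ≈ 4.05 m.

4.05 m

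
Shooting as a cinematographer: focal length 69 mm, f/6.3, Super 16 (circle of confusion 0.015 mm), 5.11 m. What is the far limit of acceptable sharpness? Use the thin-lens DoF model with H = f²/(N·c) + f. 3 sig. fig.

Hyperfocal distance H = f²/(N·c) + f = 69²/(6.3 × 0.015) + 69 = 4761/0.0945 + 69 ≈ 50450.0 mm ≈ 50.45 m.
Far limit Df = s·(H − f)/(H − s) = 5110 × (50450.0 − 69) / (50450.0 − 5110) = 5110 × 50381.0 / 45340.0 ≈ 5678.1 mm ≈ 5.68 m.

5.68 m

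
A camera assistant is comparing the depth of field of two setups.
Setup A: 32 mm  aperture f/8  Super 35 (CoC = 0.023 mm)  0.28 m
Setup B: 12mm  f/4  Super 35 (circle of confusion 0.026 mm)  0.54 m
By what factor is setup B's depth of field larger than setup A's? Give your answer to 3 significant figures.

19.3

Setup A: H = 32²/(8×0.023) + 32 ≈ 5597.2 mm; DoF = Df − Dn = 293.059 − 268.055 ≈ 25.004 mm.
Setup B: H = 12²/(4×0.026) + 12 ≈ 1396.6 mm; DoF = Df − Dn = 872.84 − 390.93 ≈ 481.91 mm.
Ratio = 481.91 / 25.004 ≈ 19.3.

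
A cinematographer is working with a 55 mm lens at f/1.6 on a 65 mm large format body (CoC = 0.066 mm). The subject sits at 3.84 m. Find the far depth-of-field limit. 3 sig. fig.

4.42 m

Hyperfocal distance H = f²/(N·c) + f = 55²/(1.6 × 0.066) + 55 = 3025/0.1056 + 55 ≈ 28700.8 mm ≈ 28.70 m.
Far limit Df = s·(H − f)/(H − s) = 3840 × (28700.8 − 55) / (28700.8 − 3840) = 3840 × 28645.8 / 24860.8 ≈ 4424.6 mm ≈ 4.42 m.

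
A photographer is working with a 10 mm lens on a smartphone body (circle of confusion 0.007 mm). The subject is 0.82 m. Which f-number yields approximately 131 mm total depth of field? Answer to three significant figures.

f/1.40

Write h = H − f = f²/(N·c). The thin-lens limits are Dn = s·h/(h + (s−f)) and Df = s·h/(h − (s−f)), so DoF = Df − Dn = 2·s·(s−f)·h / (h² − (s−f)²).
That is a quadratic in h: DoF·h² − 2·s·(s−f)·h − DoF·(s−f)² = 0 ⇒ h = (s−f)·(s + √(s² + DoF²)) / DoF = 810 × (820 + √(820² + 131²)) / 131 = 810 × (820 + 830.398) / 131 ≈ 10205 mm.
Then N = f²/(c·h) = 10² / (0.007 × 10205) = 100 / 71.433 ≈ 1.40.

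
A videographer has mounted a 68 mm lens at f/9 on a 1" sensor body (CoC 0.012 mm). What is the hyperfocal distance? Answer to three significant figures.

Hyperfocal distance H = f²/(N·c) + f = 68²/(9 × 0.012) + 68 = 4624/0.108 + 68 ≈ 42882.8 mm ≈ 42.9 m.

42.9 m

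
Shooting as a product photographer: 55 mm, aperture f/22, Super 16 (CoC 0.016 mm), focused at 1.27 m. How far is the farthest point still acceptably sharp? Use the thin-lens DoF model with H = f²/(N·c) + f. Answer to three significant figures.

1.48 m

Hyperfocal distance H = f²/(N·c) + f = 55²/(22 × 0.016) + 55 = 3025/0.352 + 55 ≈ 8648.8 mm ≈ 8.649 m.
Far limit Df = s·(H − f)/(H − s) = 1270 × (8648.8 − 55) / (8648.8 − 1270) = 1270 × 8593.8 / 7378.8 ≈ 1479.1 mm ≈ 1.48 m.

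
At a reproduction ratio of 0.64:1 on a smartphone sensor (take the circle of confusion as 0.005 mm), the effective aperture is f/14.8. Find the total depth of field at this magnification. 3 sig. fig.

At magnification m, DoF ≈ 2·N_eff·c/m² = 2 × 14.8 × 0.005 / 0.64² = 0.148 / 0.4096 ≈ 0.361 mm.

0.361 mm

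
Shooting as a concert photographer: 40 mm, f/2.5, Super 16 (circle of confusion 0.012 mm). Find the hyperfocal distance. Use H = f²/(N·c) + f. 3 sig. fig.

Hyperfocal distance H = f²/(N·c) + f = 40²/(2.5 × 0.012) + 40 = 1600/0.03 + 40 ≈ 53373.3 mm ≈ 53.4 m.

53.4 m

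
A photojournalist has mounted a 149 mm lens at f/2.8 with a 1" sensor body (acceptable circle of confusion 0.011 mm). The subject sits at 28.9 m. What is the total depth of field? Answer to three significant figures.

Hyperfocal distance H = f²/(N·c) + f = 149²/(2.8 × 0.011) + 149 = 22201/0.0308 + 149 ≈ 720960.7 mm ≈ 721.0 m.
Near limit Dn = s·(H − f)/(H + s − 2f) = 28900 × (720960.7 − 149) / (720960.7 + 28900 − 2 × 149) = 28900 × 720811.7 / 749562.7 ≈ 27791.5 mm.
Far limit Df = s·(H − f)/(H − s) = 28900 × (720960.7 − 149) / (720960.7 − 28900) = 28900 × 720811.7 / 692060.7 ≈ 30100.6 mm.
Depth of field = Df − Dn = 30100.6 − 27791.5 ≈ 2309.1 mm ≈ 2.31 m.

2.31 m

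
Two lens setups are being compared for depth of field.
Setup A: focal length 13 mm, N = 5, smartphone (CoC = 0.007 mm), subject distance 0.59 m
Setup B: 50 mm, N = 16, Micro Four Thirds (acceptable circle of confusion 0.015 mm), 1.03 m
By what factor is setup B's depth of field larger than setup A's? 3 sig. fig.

1.37

Setup A: H = 13²/(5×0.007) + 13 ≈ 4841.6 mm; DoF = Df − Dn = 670.07 − 527.02 ≈ 143.05 mm.
Setup B: H = 50²/(16×0.015) + 50 ≈ 10466.7 mm; DoF = Df − Dn = 1136.97 − 941.43 ≈ 195.54 mm.
Ratio = 195.54 / 143.05 ≈ 1.37.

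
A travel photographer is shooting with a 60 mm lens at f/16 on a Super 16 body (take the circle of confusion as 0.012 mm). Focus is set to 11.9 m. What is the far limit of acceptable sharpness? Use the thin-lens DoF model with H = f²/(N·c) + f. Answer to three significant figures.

Hyperfocal distance H = f²/(N·c) + f = 60²/(16 × 0.012) + 60 = 3600/0.192 + 60 ≈ 18810.0 mm ≈ 18.81 m.
Far limit Df = s·(H − f)/(H − s) = 11900 × (18810.0 − 60) / (18810.0 − 11900) = 11900 × 18750.0 / 6910.0 ≈ 32290 mm ≈ 32.3 m.

32.3 m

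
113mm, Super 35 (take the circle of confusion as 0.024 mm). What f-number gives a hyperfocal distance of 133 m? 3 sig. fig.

f/4

Rearrange H = f²/(N·c) + f for N: N = f² / ((H − f)·c).
N = 113² / ((133000 − 113) × 0.024) = 12769 / 3189 ≈ 4.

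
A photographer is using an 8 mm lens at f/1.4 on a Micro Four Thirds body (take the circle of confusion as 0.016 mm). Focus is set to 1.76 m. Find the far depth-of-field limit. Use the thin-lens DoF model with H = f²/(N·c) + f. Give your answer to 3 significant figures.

4.55 m

Hyperfocal distance H = f²/(N·c) + f = 8²/(1.4 × 0.016) + 8 = 64/0.0224 + 8 ≈ 2865.1 mm ≈ 2.865 m.
Far limit Df = s·(H − f)/(H − s) = 1760 × (2865.1 − 8) / (2865.1 − 1760) = 1760 × 2857.1 / 1105.1 ≈ 4550.2 mm ≈ 4.55 m.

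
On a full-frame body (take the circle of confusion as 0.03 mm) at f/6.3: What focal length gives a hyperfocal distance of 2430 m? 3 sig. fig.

From H = f²/(N·c) + f, with f ≪ H: f ≈ √(H·N·c) = √(2430000 × 6.3 × 0.03) = √459270 ≈ 677.7 mm.
The +f correction barely moves this — solving exactly, f² + N·c·f − N·c·H = 0 ⇒ f = (−N·c + √((N·c)² + 4·N·c·H))/2 = (−0.189 + √1837080)/2 ≈ 677.60 mm, so f ≈ 678 mm.

678 mm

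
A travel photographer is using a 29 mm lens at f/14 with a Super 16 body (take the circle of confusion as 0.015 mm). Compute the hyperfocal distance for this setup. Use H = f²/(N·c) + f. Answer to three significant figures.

Hyperfocal distance H = f²/(N·c) + f = 29²/(14 × 0.015) + 29 = 841/0.21 + 29 ≈ 4033.8 mm ≈ 4.03 m.

4.03 m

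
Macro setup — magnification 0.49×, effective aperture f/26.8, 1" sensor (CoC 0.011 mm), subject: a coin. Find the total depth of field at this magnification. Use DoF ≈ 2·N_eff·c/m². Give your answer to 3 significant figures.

2.46 mm

At magnification m, DoF ≈ 2·N_eff·c/m² = 2 × 26.8 × 0.011 / 0.49² = 0.5896 / 0.2401 ≈ 2.46 mm.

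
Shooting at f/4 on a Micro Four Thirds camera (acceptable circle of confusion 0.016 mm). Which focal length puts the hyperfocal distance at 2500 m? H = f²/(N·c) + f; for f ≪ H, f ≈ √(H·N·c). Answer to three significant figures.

400 mm

From H = f²/(N·c) + f, with f ≪ H: f ≈ √(H·N·c) = √(2500000 × 4 × 0.016) = √160000 ≈ 400.0 mm.
The +f correction barely moves this — solving exactly, f² + N·c·f − N·c·H = 0 ⇒ f = (−N·c + √((N·c)² + 4·N·c·H))/2 = (−0.064 + √640000)/2 ≈ 399.97 mm, so f ≈ 400 mm.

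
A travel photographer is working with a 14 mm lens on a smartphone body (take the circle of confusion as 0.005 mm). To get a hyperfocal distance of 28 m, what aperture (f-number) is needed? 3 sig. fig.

f/1.40

Rearrange H = f²/(N·c) + f for N: N = f² / ((H − f)·c).
N = 14² / ((28000 − 14) × 0.005) = 196 / 139.9 ≈ 1.40.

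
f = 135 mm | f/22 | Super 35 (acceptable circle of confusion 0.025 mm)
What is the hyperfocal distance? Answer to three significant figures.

Hyperfocal distance H = f²/(N·c) + f = 135²/(22 × 0.025) + 135 = 18225/0.55 + 135 ≈ 33271.4 mm ≈ 33.3 m.

33.3 m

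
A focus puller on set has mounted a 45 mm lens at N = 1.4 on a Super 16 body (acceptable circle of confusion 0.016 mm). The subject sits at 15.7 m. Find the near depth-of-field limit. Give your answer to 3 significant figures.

13.4 m

Hyperfocal distance H = f²/(N·c) + f = 45²/(1.4 × 0.016) + 45 = 2025/0.0224 + 45 ≈ 90446.8 mm ≈ 90.45 m.
Near limit Dn = s·(H − f)/(H + s − 2f) = 15700 × (90446.8 − 45) / (90446.8 + 15700 − 2 × 45) = 15700 × 90401.8 / 106056.8 ≈ 13383 mm ≈ 13.4 m.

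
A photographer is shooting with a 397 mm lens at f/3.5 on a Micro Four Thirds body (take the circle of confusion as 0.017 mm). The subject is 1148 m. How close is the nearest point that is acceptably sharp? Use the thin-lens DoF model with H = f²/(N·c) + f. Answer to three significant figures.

801 m

Hyperfocal distance H = f²/(N·c) + f = 397²/(3.5 × 0.017) + 397 = 157609/0.0595 + 397 ≈ 2649287.8 mm ≈ 2649 m.
Near limit Dn = s·(H − f)/(H + s − 2f) = 1148000 × (2649287.8 − 397) / (2649287.8 + 1148000 − 2 × 397) = 1148000 × 2648890.8 / 3796493.8 ≈ 800983 mm ≈ 801 m.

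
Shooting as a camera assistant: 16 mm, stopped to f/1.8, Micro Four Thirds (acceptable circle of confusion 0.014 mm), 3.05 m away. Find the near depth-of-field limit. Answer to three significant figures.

Hyperfocal distance H = f²/(N·c) + f = 16²/(1.8 × 0.014) + 16 = 256/0.0252 + 16 ≈ 10174.7 mm ≈ 10.17 m.
Near limit Dn = s·(H − f)/(H + s − 2f) = 3050 × (10174.7 − 16) / (10174.7 + 3050 − 2 × 16) = 3050 × 10158.7 / 13192.7 ≈ 2348.6 mm ≈ 2.35 m.

2.35 m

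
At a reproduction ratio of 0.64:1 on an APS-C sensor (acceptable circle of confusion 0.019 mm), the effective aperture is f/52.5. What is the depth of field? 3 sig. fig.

4.87 mm

At magnification m, DoF ≈ 2·N_eff·c/m² = 2 × 52.5 × 0.019 / 0.64² = 1.995 / 0.4096 ≈ 4.87 mm.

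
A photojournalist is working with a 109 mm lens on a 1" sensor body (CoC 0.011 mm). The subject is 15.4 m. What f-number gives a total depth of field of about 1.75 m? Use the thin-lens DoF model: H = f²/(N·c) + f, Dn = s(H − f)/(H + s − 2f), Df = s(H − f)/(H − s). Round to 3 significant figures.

f/4

Write h = H − f = f²/(N·c). The thin-lens limits are Dn = s·h/(h + (s−f)) and Df = s·h/(h − (s−f)), so DoF = Df − Dn = 2·s·(s−f)·h / (h² − (s−f)²).
That is a quadratic in h: DoF·h² − 2·s·(s−f)·h − DoF·(s−f)² = 0 ⇒ h = (s−f)·(s + √(s² + DoF²)) / DoF = 15291 × (15400 + √(15400² + 1750²)) / 1750 = 15291 × (15400 + 15499.1) / 1750 ≈ 269988 mm.
Then N = f²/(c·h) = 109² / (0.011 × 269988) = 11881 / 2969.9 ≈ 4.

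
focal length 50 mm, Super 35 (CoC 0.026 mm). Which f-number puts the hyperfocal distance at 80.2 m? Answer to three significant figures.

f/1.20

Rearrange H = f²/(N·c) + f for N: N = f² / ((H − f)·c).
N = 50² / ((80200 − 50) × 0.026) = 2500 / 2084 ≈ 1.20.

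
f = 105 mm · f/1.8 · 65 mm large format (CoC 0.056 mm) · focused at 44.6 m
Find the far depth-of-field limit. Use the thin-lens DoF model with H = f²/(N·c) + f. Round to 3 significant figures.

75.2 m

Hyperfocal distance H = f²/(N·c) + f = 105²/(1.8 × 0.056) + 105 = 11025/0.1008 + 105 ≈ 109480.0 mm ≈ 109.5 m.
Far limit Df = s·(H − f)/(H − s) = 44600 × (109480.0 − 105) / (109480.0 − 44600) = 44600 × 109375.0 / 64880.0 ≈ 75187 mm ≈ 75.2 m.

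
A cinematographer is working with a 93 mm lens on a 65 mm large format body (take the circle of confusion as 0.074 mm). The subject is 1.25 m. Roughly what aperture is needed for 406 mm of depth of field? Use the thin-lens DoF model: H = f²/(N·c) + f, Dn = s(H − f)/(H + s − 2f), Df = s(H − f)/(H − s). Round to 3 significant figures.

f/16

Write h = H − f = f²/(N·c). The thin-lens limits are Dn = s·h/(h + (s−f)) and Df = s·h/(h − (s−f)), so DoF = Df − Dn = 2·s·(s−f)·h / (h² − (s−f)²).
That is a quadratic in h: DoF·h² − 2·s·(s−f)·h − DoF·(s−f)² = 0 ⇒ h = (s−f)·(s + √(s² + DoF²)) / DoF = 1157 × (1250 + √(1250² + 406²)) / 406 = 1157 × (1250 + 1314.28) / 406 ≈ 7307.6 mm.
Then N = f²/(c·h) = 93² / (0.074 × 7307.6) = 8649 / 540.76 ≈ 16.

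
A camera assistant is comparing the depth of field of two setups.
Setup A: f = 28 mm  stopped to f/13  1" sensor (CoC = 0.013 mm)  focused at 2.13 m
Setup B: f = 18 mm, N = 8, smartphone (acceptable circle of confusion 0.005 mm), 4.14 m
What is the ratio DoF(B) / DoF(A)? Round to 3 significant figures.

2.34

Setup A: H = 28²/(13×0.013) + 28 ≈ 4667.1 mm; DoF = Df − Dn = 3894.7 − 1465.8 ≈ 2428.9 mm.
Setup B: H = 18²/(8×0.005) + 18 ≈ 8118.0 mm; DoF = Df − Dn = 8429.9 − 2743.7 ≈ 5686.2 mm.
Ratio = 5686.2 / 2428.9 ≈ 2.34.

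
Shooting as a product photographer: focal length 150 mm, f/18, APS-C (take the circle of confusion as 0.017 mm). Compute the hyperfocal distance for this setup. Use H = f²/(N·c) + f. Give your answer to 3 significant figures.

73.7 m

Hyperfocal distance H = f²/(N·c) + f = 150²/(18 × 0.017) + 150 = 22500/0.306 + 150 ≈ 73679.4 mm ≈ 73.7 m.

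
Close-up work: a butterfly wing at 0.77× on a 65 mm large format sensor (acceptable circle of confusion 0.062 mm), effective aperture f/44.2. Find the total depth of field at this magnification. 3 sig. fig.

9.24 mm

At magnification m, DoF ≈ 2·N_eff·c/m² = 2 × 44.2 × 0.062 / 0.77² = 5.481 / 0.5929 ≈ 9.24 mm.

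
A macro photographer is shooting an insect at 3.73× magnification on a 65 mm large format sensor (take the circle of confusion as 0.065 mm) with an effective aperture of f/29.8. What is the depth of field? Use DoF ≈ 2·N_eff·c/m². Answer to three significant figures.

At magnification m, DoF ≈ 2·N_eff·c/m² = 2 × 29.8 × 0.065 / 3.73² = 3.874 / 13.91 ≈ 0.278 mm.

0.278 mm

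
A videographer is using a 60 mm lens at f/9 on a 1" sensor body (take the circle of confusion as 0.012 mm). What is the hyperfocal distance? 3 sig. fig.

33.4 m

Hyperfocal distance H = f²/(N·c) + f = 60²/(9 × 0.012) + 60 = 3600/0.108 + 60 ≈ 33393.3 mm ≈ 33.4 m.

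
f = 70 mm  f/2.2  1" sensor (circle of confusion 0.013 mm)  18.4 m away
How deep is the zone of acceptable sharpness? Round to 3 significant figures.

Hyperfocal distance H = f²/(N·c) + f = 70²/(2.2 × 0.013) + 70 = 4900/0.0286 + 70 ≈ 171398.7 mm ≈ 171.4 m.
Near limit Dn = s·(H − f)/(H + s − 2f) = 18400 × (171398.7 − 70) / (171398.7 + 18400 − 2 × 70) = 18400 × 171328.7 / 189658.7 ≈ 16621.7 mm.
Far limit Df = s·(H − f)/(H − s) = 18400 × (171398.7 − 70) / (171398.7 − 18400) = 18400 × 171328.7 / 152998.7 ≈ 20604.4 mm.
Depth of field = Df − Dn = 20604.4 − 16621.7 ≈ 3982.7 mm ≈ 3.98 m.

3.98 m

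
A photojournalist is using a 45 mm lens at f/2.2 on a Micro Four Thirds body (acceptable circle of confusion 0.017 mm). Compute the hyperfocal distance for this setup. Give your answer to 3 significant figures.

Hyperfocal distance H = f²/(N·c) + f = 45²/(2.2 × 0.017) + 45 = 2025/0.0374 + 45 ≈ 54189.4 mm ≈ 54.2 m.

54.2 m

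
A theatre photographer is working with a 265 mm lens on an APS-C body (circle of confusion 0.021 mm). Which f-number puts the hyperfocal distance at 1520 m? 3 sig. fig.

f/2.20

Rearrange H = f²/(N·c) + f for N: N = f² / ((H − f)·c).
N = 265² / ((1520000 − 265) × 0.021) = 70225 / 31914 ≈ 2.20.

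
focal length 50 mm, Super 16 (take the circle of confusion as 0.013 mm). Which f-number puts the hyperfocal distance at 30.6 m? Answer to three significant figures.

f/6.29

Rearrange H = f²/(N·c) + f for N: N = f² / ((H − f)·c).
N = 50² / ((30600 − 50) × 0.013) = 2500 / 397.1 ≈ 6.29.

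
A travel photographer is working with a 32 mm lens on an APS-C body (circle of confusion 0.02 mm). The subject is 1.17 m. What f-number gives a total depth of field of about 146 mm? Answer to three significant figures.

f/2.80

Write h = H − f = f²/(N·c). The thin-lens limits are Dn = s·h/(h + (s−f)) and Df = s·h/(h − (s−f)), so DoF = Df − Dn = 2·s·(s−f)·h / (h² − (s−f)²).
That is a quadratic in h: DoF·h² − 2·s·(s−f)·h − DoF·(s−f)² = 0 ⇒ h = (s−f)·(s + √(s² + DoF²)) / DoF = 1138 × (1170 + √(1170² + 146²)) / 146 = 1138 × (1170 + 1179.07) / 146 ≈ 18310 mm.
Then N = f²/(c·h) = 32² / (0.02 × 18310) = 1024 / 366.20 ≈ 2.80.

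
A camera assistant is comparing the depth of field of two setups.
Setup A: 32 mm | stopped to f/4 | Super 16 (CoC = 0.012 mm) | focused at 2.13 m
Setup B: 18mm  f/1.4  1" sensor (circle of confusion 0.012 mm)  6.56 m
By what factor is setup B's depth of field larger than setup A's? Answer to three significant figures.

Setup A: H = 32²/(4×0.012) + 32 ≈ 21365.3 mm; DoF = Df − Dn = 2362.32 − 1939.28 ≈ 423.04 mm.
Setup B: H = 18²/(1.4×0.012) + 18 ≈ 19303.7 mm; DoF = Df − Dn = 9927.6 − 4898.4 ≈ 5029.2 mm.
Ratio = 5029.2 / 423.04 ≈ 11.9.

11.9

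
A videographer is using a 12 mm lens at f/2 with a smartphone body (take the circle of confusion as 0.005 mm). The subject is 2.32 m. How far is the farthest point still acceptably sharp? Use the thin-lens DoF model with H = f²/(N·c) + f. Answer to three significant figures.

Hyperfocal distance H = f²/(N·c) + f = 12²/(2 × 0.005) + 12 = 144/0.01 + 12 ≈ 14412.0 mm ≈ 14.41 m.
Far limit Df = s·(H − f)/(H − s) = 2320 × (14412.0 − 12) / (14412.0 − 2320) = 2320 × 14400.0 / 12092.0 ≈ 2762.8 mm ≈ 2.76 m.

2.76 m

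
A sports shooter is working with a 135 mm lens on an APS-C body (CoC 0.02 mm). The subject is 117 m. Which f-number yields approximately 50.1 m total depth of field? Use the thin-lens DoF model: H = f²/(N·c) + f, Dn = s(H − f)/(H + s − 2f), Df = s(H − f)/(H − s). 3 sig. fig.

Write h = H − f = f²/(N·c). The thin-lens limits are Dn = s·h/(h + (s−f)) and Df = s·h/(h − (s−f)), so DoF = Df − Dn = 2·s·(s−f)·h / (h² − (s−f)²).
That is a quadratic in h: DoF·h² − 2·s·(s−f)·h − DoF·(s−f)² = 0 ⇒ h = (s−f)·(s + √(s² + DoF²)) / DoF = 116865 × (117000 + √(117000² + 50100²)) / 50100 = 116865 × (117000 + 127275) / 50100 ≈ 569805 mm.
Then N = f²/(c·h) = 135² / (0.02 × 569805) = 18225 / 11396 ≈ 1.60.

f/1.60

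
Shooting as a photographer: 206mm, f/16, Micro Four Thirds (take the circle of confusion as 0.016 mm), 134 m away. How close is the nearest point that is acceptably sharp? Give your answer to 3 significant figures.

Hyperfocal distance H = f²/(N·c) + f = 206²/(16 × 0.016) + 206 = 42436/0.256 + 206 ≈ 165971.6 mm ≈ 166.0 m.
Near limit Dn = s·(H − f)/(H + s − 2f) = 134000 × (165971.6 − 206) / (165971.6 + 134000 − 2 × 206) = 134000 × 165765.6 / 299559.6 ≈ 74151 mm ≈ 74.2 m.

74.2 m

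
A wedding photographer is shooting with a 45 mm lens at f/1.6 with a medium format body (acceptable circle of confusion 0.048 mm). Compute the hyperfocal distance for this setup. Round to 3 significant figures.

Hyperfocal distance H = f²/(N·c) + f = 45²/(1.6 × 0.048) + 45 = 2025/0.0768 + 45 ≈ 26412.2 mm ≈ 26.4 m.

26.4 m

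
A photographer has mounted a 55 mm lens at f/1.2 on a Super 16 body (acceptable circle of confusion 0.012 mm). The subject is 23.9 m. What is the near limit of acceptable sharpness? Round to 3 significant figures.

21.5 m

Hyperfocal distance H = f²/(N·c) + f = 55²/(1.2 × 0.012) + 55 = 3025/0.0144 + 55 ≈ 210124.4 mm ≈ 210.1 m.
Near limit Dn = s·(H − f)/(H + s − 2f) = 23900 × (210124.4 − 55) / (210124.4 + 23900 − 2 × 55) = 23900 × 210069.4 / 233914.4 ≈ 21464 mm ≈ 21.5 m.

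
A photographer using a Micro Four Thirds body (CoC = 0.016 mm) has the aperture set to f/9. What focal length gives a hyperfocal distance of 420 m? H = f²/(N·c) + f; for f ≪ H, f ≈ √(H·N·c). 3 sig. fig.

From H = f²/(N·c) + f, with f ≪ H: f ≈ √(H·N·c) = √(420000 × 9 × 0.016) = √60480 ≈ 245.9 mm.
The +f correction barely moves this — solving exactly, f² + N·c·f − N·c·H = 0 ⇒ f = (−N·c + √((N·c)² + 4·N·c·H))/2 = (−0.144 + √241920)/2 ≈ 245.85 mm, so f ≈ 246 mm.

246 mm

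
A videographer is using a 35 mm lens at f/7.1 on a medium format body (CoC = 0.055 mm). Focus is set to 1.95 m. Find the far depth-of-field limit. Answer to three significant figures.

Hyperfocal distance H = f²/(N·c) + f = 35²/(7.1 × 0.055) + 35 = 1225/0.3905 + 35 ≈ 3172.0 mm ≈ 3.172 m.
Far limit Df = s·(H − f)/(H − s) = 1950 × (3172.0 − 35) / (3172.0 − 1950) = 1950 × 3137.0 / 1222.0 ≈ 5005.8 mm ≈ 5.01 m.

5.01 m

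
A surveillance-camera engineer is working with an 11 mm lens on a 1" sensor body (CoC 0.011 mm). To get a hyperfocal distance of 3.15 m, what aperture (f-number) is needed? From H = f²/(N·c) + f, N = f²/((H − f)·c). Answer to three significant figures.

Rearrange H = f²/(N·c) + f for N: N = f² / ((H − f)·c).
N = 11² / ((3150 − 11) × 0.011) = 121 / 34.53 ≈ 3.50.

f/3.50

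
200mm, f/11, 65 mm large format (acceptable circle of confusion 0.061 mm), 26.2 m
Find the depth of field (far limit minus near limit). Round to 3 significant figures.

Hyperfocal distance H = f²/(N·c) + f = 200²/(11 × 0.061) + 200 = 40000/0.671 + 200 ≈ 59812.5 mm ≈ 59.81 m.
Near limit Dn = s·(H − f)/(H + s − 2f) = 26200 × (59812.5 − 200) / (59812.5 + 26200 − 2 × 200) = 26200 × 59612.5 / 85612.5 ≈ 18243 mm.
Far limit Df = s·(H − f)/(H − s) = 26200 × (59812.5 − 200) / (59812.5 − 26200) = 26200 × 59612.5 / 33612.5 ≈ 46466 mm.
Depth of field = Df − Dn = 46466 − 18243 ≈ 28223 mm ≈ 28.2 m.

28.2 m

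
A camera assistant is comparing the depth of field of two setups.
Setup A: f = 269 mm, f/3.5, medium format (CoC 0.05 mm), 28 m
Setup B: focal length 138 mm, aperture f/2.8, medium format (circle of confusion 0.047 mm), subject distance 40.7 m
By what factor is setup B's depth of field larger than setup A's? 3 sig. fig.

Setup A: H = 269²/(3.5×0.05) + 269 ≈ 413760.4 mm; DoF = Df − Dn = 30012.8 − 26240.2 ≈ 3772.6 mm.
Setup B: H = 138²/(2.8×0.047) + 138 ≈ 144849.2 mm; DoF = Df − Dn = 56551 − 31790 ≈ 24761 mm.
Ratio = 24761 / 3772.6 ≈ 6.56.

6.56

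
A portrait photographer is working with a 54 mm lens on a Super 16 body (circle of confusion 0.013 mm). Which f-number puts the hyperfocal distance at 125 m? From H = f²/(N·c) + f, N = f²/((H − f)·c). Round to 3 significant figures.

f/1.80

Rearrange H = f²/(N·c) + f for N: N = f² / ((H − f)·c).
N = 54² / ((125000 − 54) × 0.013) = 2916 / 1624 ≈ 1.80.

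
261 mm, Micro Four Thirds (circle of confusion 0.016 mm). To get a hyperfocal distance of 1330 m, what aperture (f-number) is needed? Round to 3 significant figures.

f/3.20

Rearrange H = f²/(N·c) + f for N: N = f² / ((H − f)·c).
N = 261² / ((1330000 − 261) × 0.016) = 68121 / 21276 ≈ 3.20.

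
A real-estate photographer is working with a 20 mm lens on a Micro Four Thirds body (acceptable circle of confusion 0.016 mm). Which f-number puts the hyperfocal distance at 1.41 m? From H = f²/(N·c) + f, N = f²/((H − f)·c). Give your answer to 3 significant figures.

f/18

Rearrange H = f²/(N·c) + f for N: N = f² / ((H − f)·c).
N = 20² / ((1410 − 20) × 0.016) = 400 / 22.24 ≈ 18.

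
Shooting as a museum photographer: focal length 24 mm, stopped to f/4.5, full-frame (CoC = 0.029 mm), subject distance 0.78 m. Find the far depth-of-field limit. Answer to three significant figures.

Hyperfocal distance H = f²/(N·c) + f = 24²/(4.5 × 0.029) + 24 = 576/0.1305 + 24 ≈ 4437.8 mm ≈ 4.438 m.
Far limit Df = s·(H − f)/(H − s) = 780 × (4437.8 − 24) / (4437.8 − 780) = 780 × 4413.8 / 3657.8 ≈ 941.21 mm ≈ 0.941 m.

0.941 m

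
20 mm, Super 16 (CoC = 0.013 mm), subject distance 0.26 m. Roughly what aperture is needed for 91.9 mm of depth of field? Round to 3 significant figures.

Write h = H − f = f²/(N·c). The thin-lens limits are Dn = s·h/(h + (s−f)) and Df = s·h/(h − (s−f)), so DoF = Df − Dn = 2·s·(s−f)·h / (h² − (s−f)²).
That is a quadratic in h: DoF·h² − 2·s·(s−f)·h − DoF·(s−f)² = 0 ⇒ h = (s−f)·(s + √(s² + DoF²)) / DoF = 240 × (260 + √(260² + 91.9²)) / 91.9 = 240 × (260 + 275.764) / 91.9 ≈ 1399.2 mm.
Then N = f²/(c·h) = 20² / (0.013 × 1399.2) = 400 / 18.189 ≈ 22.

f/22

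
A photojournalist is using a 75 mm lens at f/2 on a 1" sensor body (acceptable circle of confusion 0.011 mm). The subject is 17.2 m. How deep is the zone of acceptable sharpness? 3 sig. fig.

2.31 m

Hyperfocal distance H = f²/(N·c) + f = 75²/(2 × 0.011) + 75 = 5625/0.022 + 75 ≈ 255756.8 mm ≈ 255.8 m.
Near limit Dn = s·(H − f)/(H + s − 2f) = 17200 × (255756.8 − 75) / (255756.8 + 17200 − 2 × 75) = 17200 × 255681.8 / 272806.8 ≈ 16120.3 mm.
Far limit Df = s·(H − f)/(H − s) = 17200 × (255756.8 − 75) / (255756.8 − 17200) = 17200 × 255681.8 / 238556.8 ≈ 18434.7 mm.
Depth of field = Df − Dn = 18434.7 − 16120.3 ≈ 2314.4 mm ≈ 2.31 m.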